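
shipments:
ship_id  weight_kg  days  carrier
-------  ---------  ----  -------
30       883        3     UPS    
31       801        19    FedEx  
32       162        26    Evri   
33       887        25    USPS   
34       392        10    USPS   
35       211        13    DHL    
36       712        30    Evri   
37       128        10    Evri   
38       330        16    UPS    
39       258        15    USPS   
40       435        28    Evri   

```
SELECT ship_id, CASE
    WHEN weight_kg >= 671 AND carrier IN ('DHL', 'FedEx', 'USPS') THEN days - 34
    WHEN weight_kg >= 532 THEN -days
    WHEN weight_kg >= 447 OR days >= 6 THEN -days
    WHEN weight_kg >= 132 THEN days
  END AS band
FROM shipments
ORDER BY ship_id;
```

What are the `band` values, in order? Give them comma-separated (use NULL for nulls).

-3, -15, -26, -9, -10, -13, -30, -10, -16, -15, -28

ship_id=30: weight_kg >= 532 → -3
ship_id=31: weight_kg >= 671 AND carrier IN ('DHL', 'FedEx', 'USPS') → -15
ship_id=32: weight_kg >= 447 OR days >= 6 → -26
ship_id=33: weight_kg >= 671 AND carrier IN ('DHL', 'FedEx', 'USPS') → -9
ship_id=34: weight_kg >= 447 OR days >= 6 → -10
ship_id=35: weight_kg >= 447 OR days >= 6 → -13
ship_id=36: weight_kg >= 532 → -30
ship_id=37: weight_kg >= 447 OR days >= 6 → -10
ship_id=38: weight_kg >= 447 OR days >= 6 → -16
ship_id=39: weight_kg >= 447 OR days >= 6 → -15
ship_id=40: weight_kg >= 447 OR days >= 6 → -28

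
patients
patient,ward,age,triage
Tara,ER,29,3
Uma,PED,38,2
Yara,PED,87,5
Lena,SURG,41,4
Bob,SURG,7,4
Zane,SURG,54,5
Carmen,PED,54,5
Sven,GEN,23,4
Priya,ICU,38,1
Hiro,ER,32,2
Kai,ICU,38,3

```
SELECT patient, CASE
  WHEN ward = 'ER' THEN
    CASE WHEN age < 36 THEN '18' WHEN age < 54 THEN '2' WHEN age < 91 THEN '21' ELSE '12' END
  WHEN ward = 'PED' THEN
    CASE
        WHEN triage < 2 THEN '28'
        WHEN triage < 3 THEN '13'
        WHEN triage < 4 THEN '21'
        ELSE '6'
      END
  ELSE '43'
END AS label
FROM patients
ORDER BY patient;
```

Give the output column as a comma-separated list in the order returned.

43, 6, 18, 43, 43, 43, 43, 18, 13, 6, 43

patient=Bob: ward='SURG' → outer ELSE → 43
patient=Carmen: ward='PED' → inner[ELSE] → 6
patient=Hiro: ward='ER' → inner[age < 36] → 18
patient=Kai: ward='ICU' → outer ELSE → 43
patient=Lena: ward='SURG' → outer ELSE → 43
patient=Priya: ward='ICU' → outer ELSE → 43
patient=Sven: ward='GEN' → outer ELSE → 43
patient=Tara: ward='ER' → inner[age < 36] → 18
patient=Uma: ward='PED' → inner[triage < 3] → 13
patient=Yara: ward='PED' → inner[ELSE] → 6
patient=Zane: ward='SURG' → outer ELSE → 43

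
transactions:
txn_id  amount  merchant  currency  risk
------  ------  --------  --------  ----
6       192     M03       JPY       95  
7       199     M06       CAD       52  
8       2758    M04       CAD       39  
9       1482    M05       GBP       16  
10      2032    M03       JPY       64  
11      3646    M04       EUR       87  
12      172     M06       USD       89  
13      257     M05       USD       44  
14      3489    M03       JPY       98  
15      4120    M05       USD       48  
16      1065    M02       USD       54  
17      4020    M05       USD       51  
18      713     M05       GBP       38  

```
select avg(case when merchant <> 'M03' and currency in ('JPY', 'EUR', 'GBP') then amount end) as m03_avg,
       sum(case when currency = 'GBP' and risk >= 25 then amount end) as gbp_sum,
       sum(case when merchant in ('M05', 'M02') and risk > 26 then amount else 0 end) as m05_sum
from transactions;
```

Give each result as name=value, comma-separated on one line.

m03_avg=1947, gbp_sum=713, m05_sum=10175

[m03_avg: merchant <> 'M03' and currency in ('JPY', 'EUR', 'GBP')]
txn_id=6: ✗
txn_id=7: ✗
txn_id=8: ✗
txn_id=9: ✓ → 1482
txn_id=10: ✗
txn_id=11: ✓ → 3646
txn_id=12: ✗
txn_id=13: ✗
txn_id=14: ✗
txn_id=15: ✗
txn_id=16: ✗
txn_id=17: ✗
txn_id=18: ✓ → 713
m03_avg = (1482 + 3646 + 713) / 3 = 1947
—
[gbp_sum: currency = 'GBP' and risk >= 25]
txn_id=6: ✗
txn_id=7: ✗
txn_id=8: ✗
txn_id=9: ✗
txn_id=10: ✗
txn_id=11: ✗
txn_id=12: ✗
txn_id=13: ✗
txn_id=14: ✗
txn_id=15: ✗
txn_id=16: ✗
txn_id=17: ✗
txn_id=18: ✓ → 713
gbp_sum = 713
—
[m05_sum: merchant in ('M05', 'M02') and risk > 26]
txn_id=6: ✗
txn_id=7: ✗
txn_id=8: ✗
txn_id=9: ✗
txn_id=10: ✗
txn_id=11: ✗
txn_id=12: ✗
txn_id=13: ✓ → 257
txn_id=14: ✗
txn_id=15: ✓ → 4120
txn_id=16: ✓ → 1065
txn_id=17: ✓ → 4020
txn_id=18: ✓ → 713
m05_sum = 257 + 4120 + 1065 + 4020 + 713 = 10175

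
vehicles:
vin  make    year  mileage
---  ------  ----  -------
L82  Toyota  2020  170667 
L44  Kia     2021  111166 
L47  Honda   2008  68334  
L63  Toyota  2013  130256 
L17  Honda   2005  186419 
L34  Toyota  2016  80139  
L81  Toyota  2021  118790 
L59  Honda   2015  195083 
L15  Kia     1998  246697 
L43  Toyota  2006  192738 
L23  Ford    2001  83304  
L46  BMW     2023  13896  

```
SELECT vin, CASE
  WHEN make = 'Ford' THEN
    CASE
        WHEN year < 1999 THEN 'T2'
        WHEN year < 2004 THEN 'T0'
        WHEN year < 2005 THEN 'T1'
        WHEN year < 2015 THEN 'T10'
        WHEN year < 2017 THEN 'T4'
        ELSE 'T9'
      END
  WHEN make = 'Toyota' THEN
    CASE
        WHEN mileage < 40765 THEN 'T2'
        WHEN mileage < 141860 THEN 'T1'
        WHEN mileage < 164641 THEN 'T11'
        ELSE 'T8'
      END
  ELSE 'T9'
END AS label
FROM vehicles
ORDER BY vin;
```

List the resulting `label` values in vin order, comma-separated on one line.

vin=L15: make='Kia' → outer ELSE → T9
vin=L17: make='Honda' → outer ELSE → T9
vin=L23: make='Ford' → inner[year < 2004] → T0
vin=L34: make='Toyota' → inner[mileage < 141860] → T1
vin=L43: make='Toyota' → inner[ELSE] → T8
vin=L44: make='Kia' → outer ELSE → T9
vin=L46: make='BMW' → outer ELSE → T9
vin=L47: make='Honda' → outer ELSE → T9
vin=L59: make='Honda' → outer ELSE → T9
vin=L63: make='Toyota' → inner[mileage < 141860] → T1
vin=L81: make='Toyota' → inner[mileage < 141860] → T1
vin=L82: make='Toyota' → inner[ELSE] → T8

T9, T9, T0, T1, T8, T9, T9, T9, T9, T1, T1, T8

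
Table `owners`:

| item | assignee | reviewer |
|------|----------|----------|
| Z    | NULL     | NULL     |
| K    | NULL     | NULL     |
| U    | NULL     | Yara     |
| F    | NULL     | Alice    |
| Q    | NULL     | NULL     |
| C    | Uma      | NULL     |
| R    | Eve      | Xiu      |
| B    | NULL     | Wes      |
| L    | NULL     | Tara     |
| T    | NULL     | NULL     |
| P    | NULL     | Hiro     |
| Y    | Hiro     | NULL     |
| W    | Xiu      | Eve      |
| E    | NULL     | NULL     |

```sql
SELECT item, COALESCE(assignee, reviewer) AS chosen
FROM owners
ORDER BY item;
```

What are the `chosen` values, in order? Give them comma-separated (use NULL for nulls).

Wes, Uma, NULL, Alice, NULL, Tara, Hiro, NULL, Eve, NULL, Yara, Xiu, Hiro, NULL

item=B: assignee=NULL, reviewer=Wes → Wes
item=C: assignee=Uma → Uma
item=E: assignee=NULL, reviewer=NULL (all NULL) → NULL
item=F: assignee=NULL, reviewer=Alice → Alice
item=K: assignee=NULL, reviewer=NULL (all NULL) → NULL
item=L: assignee=NULL, reviewer=Tara → Tara
item=P: assignee=NULL, reviewer=Hiro → Hiro
item=Q: assignee=NULL, reviewer=NULL (all NULL) → NULL
item=R: assignee=Eve → Eve
item=T: assignee=NULL, reviewer=NULL (all NULL) → NULL
item=U: assignee=NULL, reviewer=Yara → Yara
item=W: assignee=Xiu → Xiu
item=Y: assignee=Hiro → Hiro
item=Z: assignee=NULL, reviewer=NULL (all NULL) → NULL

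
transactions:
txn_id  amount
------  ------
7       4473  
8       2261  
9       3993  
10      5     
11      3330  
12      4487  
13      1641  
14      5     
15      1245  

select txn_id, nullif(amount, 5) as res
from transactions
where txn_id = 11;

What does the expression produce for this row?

txn_id = 11: amount=3330.
amount=3330 vs 5: differ → 3330

3330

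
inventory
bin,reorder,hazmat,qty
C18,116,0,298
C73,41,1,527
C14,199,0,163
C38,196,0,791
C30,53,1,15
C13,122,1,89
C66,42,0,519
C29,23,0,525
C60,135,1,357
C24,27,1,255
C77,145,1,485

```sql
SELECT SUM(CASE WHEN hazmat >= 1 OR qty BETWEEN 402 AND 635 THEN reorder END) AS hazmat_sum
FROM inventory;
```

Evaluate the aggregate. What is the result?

bin=C18: ✗
bin=C73: ✓ → 41
bin=C14: ✗
bin=C38: ✗
bin=C30: ✓ → 53
bin=C13: ✓ → 122
bin=C66: ✓ → 42
bin=C29: ✓ → 23
bin=C60: ✓ → 135
bin=C24: ✓ → 27
bin=C77: ✓ → 145
hazmat_sum = 41 + 53 + 122 + 42 + 23 + 135 + 27 + 145 = 588

588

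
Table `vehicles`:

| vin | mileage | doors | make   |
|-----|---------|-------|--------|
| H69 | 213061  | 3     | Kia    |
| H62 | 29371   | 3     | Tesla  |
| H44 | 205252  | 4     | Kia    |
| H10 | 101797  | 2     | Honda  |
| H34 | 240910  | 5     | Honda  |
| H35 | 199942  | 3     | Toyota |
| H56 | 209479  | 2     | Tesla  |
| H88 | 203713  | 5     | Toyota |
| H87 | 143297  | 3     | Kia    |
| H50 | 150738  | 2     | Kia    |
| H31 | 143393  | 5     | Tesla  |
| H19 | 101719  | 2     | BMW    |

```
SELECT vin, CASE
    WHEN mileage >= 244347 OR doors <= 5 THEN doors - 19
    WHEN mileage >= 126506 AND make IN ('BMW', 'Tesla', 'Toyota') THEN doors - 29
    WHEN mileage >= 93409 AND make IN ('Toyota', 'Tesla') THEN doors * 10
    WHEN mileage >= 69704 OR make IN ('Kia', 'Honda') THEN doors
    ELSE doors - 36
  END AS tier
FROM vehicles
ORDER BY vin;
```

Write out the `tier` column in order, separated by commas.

-17, -17, -14, -14, -16, -15, -17, -17, -16, -16, -16, -14

vin=H10: mileage >= 244347 OR doors <= 5 → -17
vin=H19: mileage >= 244347 OR doors <= 5 → -17
vin=H31: mileage >= 244347 OR doors <= 5 → -14
vin=H34: mileage >= 244347 OR doors <= 5 → -14
vin=H35: mileage >= 244347 OR doors <= 5 → -16
vin=H44: mileage >= 244347 OR doors <= 5 → -15
vin=H50: mileage >= 244347 OR doors <= 5 → -17
vin=H56: mileage >= 244347 OR doors <= 5 → -17
vin=H62: mileage >= 244347 OR doors <= 5 → -16
vin=H69: mileage >= 244347 OR doors <= 5 → -16
vin=H87: mileage >= 244347 OR doors <= 5 → -16
vin=H88: mileage >= 244347 OR doors <= 5 → -14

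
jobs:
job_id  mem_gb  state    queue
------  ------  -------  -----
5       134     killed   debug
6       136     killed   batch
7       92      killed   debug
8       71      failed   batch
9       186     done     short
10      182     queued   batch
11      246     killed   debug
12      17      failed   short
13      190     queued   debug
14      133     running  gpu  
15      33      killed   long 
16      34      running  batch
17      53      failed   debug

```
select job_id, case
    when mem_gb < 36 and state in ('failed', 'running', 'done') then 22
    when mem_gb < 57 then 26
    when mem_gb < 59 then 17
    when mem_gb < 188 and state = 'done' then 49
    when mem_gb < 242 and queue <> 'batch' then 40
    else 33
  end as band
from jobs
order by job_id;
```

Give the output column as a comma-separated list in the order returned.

job_id=5: mem_gb < 242 and queue <> 'batch' → 40
job_id=6: ELSE → 33
job_id=7: mem_gb < 242 and queue <> 'batch' → 40
job_id=8: ELSE → 33
job_id=9: mem_gb < 188 and state = 'done' → 49
job_id=10: ELSE → 33
job_id=11: ELSE → 33
job_id=12: mem_gb < 36 and state in ('failed', 'running', 'done') → 22
job_id=13: mem_gb < 242 and queue <> 'batch' → 40
job_id=14: mem_gb < 242 and queue <> 'batch' → 40
job_id=15: mem_gb < 57 → 26
job_id=16: mem_gb < 36 and state in ('failed', 'running', 'done') → 22
job_id=17: mem_gb < 57 → 26

40, 33, 40, 33, 49, 33, 33, 22, 40, 40, 26, 22, 26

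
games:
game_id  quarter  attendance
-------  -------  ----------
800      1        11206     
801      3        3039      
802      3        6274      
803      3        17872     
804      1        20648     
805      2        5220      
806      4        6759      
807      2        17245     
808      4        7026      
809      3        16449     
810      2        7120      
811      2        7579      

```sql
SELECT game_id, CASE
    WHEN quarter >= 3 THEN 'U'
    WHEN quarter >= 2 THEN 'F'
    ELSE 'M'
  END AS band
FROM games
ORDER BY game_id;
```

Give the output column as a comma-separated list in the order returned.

game_id=800: ELSE → M
game_id=801: quarter >= 3 → U
game_id=802: quarter >= 3 → U
game_id=803: quarter >= 3 → U
game_id=804: ELSE → M
game_id=805: quarter >= 2 → F
game_id=806: quarter >= 3 → U
game_id=807: quarter >= 2 → F
game_id=808: quarter >= 3 → U
game_id=809: quarter >= 3 → U
game_id=810: quarter >= 2 → F
game_id=811: quarter >= 2 → F

M, U, U, U, M, F, U, F, U, U, F, F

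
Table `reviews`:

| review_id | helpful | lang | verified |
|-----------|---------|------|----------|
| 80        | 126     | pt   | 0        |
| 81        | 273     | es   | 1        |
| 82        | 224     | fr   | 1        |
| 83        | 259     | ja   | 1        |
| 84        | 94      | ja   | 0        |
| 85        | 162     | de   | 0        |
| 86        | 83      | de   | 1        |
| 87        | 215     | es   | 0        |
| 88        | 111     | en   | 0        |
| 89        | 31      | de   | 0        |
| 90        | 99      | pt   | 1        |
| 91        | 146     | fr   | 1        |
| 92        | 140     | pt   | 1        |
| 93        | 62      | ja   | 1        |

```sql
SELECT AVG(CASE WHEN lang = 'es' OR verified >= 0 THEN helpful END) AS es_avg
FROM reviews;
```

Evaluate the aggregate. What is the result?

review_id=80: ✓ → 126
review_id=81: ✓ → 273
review_id=82: ✓ → 224
review_id=83: ✓ → 259
review_id=84: ✓ → 94
review_id=85: ✓ → 162
review_id=86: ✓ → 83
review_id=87: ✓ → 215
review_id=88: ✓ → 111
review_id=89: ✓ → 31
review_id=90: ✓ → 99
review_id=91: ✓ → 146
review_id=92: ✓ → 140
review_id=93: ✓ → 62
es_avg = (126 + 273 + 224 + 259 + 94 + 162 + 83 + 215 + 111 + 31 + 99 + 146 + 140 + 62) / 14 = 144.6428571429

144.6428571429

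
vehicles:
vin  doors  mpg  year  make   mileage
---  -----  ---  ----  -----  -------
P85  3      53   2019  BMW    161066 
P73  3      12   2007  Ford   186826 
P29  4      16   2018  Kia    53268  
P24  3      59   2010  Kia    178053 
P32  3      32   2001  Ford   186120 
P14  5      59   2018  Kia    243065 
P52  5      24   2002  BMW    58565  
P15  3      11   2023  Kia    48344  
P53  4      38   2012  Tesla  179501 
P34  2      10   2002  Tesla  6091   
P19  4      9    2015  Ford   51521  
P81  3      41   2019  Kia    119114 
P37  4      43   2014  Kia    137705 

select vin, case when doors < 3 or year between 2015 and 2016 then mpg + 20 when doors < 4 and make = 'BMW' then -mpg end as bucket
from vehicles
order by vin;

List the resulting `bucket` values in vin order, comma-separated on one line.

vin=P14: (no match → NULL) → NULL
vin=P15: (no match → NULL) → NULL
vin=P19: doors < 3 or year between 2015 and 2016 → 29
vin=P24: (no match → NULL) → NULL
vin=P29: (no match → NULL) → NULL
vin=P32: (no match → NULL) → NULL
vin=P34: doors < 3 or year between 2015 and 2016 → 30
vin=P37: (no match → NULL) → NULL
vin=P52: (no match → NULL) → NULL
vin=P53: (no match → NULL) → NULL
vin=P73: (no match → NULL) → NULL
vin=P81: (no match → NULL) → NULL
vin=P85: doors < 4 and make = 'BMW' → -53

NULL, NULL, 29, NULL, NULL, NULL, 30, NULL, NULL, NULL, NULL, NULL, -53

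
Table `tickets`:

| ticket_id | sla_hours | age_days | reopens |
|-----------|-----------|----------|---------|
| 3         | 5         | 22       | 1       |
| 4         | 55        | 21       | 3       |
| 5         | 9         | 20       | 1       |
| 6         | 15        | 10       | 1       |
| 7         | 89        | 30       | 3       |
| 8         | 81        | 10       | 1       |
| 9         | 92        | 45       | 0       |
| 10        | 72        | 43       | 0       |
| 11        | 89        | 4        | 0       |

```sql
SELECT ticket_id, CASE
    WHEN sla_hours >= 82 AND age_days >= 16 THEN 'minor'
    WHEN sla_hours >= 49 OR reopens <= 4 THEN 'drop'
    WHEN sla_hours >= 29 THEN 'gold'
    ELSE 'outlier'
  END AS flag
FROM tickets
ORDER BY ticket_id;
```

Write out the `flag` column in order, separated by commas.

drop, drop, drop, drop, minor, drop, minor, drop, drop

ticket_id=3: sla_hours >= 49 OR reopens <= 4 → drop
ticket_id=4: sla_hours >= 49 OR reopens <= 4 → drop
ticket_id=5: sla_hours >= 49 OR reopens <= 4 → drop
ticket_id=6: sla_hours >= 49 OR reopens <= 4 → drop
ticket_id=7: sla_hours >= 82 AND age_days >= 16 → minor
ticket_id=8: sla_hours >= 49 OR reopens <= 4 → drop
ticket_id=9: sla_hours >= 82 AND age_days >= 16 → minor
ticket_id=10: sla_hours >= 49 OR reopens <= 4 → drop
ticket_id=11: sla_hours >= 49 OR reopens <= 4 → drop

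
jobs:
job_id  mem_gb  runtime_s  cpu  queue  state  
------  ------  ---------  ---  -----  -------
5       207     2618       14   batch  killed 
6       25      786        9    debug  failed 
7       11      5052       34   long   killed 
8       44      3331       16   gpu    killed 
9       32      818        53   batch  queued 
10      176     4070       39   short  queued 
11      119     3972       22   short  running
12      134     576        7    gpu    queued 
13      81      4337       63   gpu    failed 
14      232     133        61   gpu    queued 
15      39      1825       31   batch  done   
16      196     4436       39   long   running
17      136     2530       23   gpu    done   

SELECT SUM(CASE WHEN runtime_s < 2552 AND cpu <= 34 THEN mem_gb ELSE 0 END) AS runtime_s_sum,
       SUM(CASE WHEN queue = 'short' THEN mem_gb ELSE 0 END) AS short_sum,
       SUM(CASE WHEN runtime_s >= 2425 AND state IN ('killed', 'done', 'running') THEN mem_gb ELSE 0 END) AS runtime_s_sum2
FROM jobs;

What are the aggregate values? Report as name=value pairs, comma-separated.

[runtime_s_sum: runtime_s < 2552 AND cpu <= 34]
job_id=5: ✗
job_id=6: ✓ → 25
job_id=7: ✗
job_id=8: ✗
job_id=9: ✗
job_id=10: ✗
job_id=11: ✗
job_id=12: ✓ → 134
job_id=13: ✗
job_id=14: ✗
job_id=15: ✓ → 39
job_id=16: ✗
job_id=17: ✓ → 136
runtime_s_sum = 25 + 134 + 39 + 136 = 334
—
[short_sum: queue = 'short']
job_id=5: ✗
job_id=6: ✗
job_id=7: ✗
job_id=8: ✗
job_id=9: ✗
job_id=10: ✓ → 176
job_id=11: ✓ → 119
job_id=12: ✗
job_id=13: ✗
job_id=14: ✗
job_id=15: ✗
job_id=16: ✗
job_id=17: ✗
short_sum = 176 + 119 = 295
—
[runtime_s_sum2: runtime_s >= 2425 AND state IN ('killed', 'done', 'running')]
job_id=5: ✓ → 207
job_id=6: ✗
job_id=7: ✓ → 11
job_id=8: ✓ → 44
job_id=9: ✗
job_id=10: ✗
job_id=11: ✓ → 119
job_id=12: ✗
job_id=13: ✗
job_id=14: ✗
job_id=15: ✗
job_id=16: ✓ → 196
job_id=17: ✓ → 136
runtime_s_sum2 = 207 + 11 + 44 + 119 + 196 + 136 = 713

runtime_s_sum=334, short_sum=295, runtime_s_sum2=713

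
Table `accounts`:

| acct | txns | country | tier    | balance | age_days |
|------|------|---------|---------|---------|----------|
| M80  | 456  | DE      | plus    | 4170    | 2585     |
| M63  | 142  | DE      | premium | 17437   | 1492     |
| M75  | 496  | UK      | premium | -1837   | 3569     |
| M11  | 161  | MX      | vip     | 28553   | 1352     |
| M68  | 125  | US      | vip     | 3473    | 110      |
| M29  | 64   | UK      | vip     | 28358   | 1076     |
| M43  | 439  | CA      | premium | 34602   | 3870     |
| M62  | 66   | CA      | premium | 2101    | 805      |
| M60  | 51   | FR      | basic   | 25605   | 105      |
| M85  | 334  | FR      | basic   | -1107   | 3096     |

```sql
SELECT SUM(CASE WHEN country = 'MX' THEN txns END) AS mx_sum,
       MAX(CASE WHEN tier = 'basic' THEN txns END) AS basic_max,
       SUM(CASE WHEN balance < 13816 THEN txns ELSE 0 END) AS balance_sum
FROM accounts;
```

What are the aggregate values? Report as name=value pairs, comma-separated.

[mx_sum: country = 'MX']
acct=M80: ✗
acct=M63: ✗
acct=M75: ✗
acct=M11: ✓ → 161
acct=M68: ✗
acct=M29: ✗
acct=M43: ✗
acct=M62: ✗
acct=M60: ✗
acct=M85: ✗
mx_sum = 161
—
[basic_max: tier = 'basic']
acct=M80: ✗
acct=M63: ✗
acct=M75: ✗
acct=M11: ✗
acct=M68: ✗
acct=M29: ✗
acct=M43: ✗
acct=M62: ✗
acct=M60: ✓ → 51
acct=M85: ✓ → 334
basic_max = MAX(51, 334) = 334
—
[balance_sum: balance < 13816]
acct=M80: ✓ → 456
acct=M63: ✗
acct=M75: ✓ → 496
acct=M11: ✗
acct=M68: ✓ → 125
acct=M29: ✗
acct=M43: ✗
acct=M62: ✓ → 66
acct=M60: ✗
acct=M85: ✓ → 334
balance_sum = 456 + 496 + 125 + 66 + 334 = 1477

mx_sum=161, basic_max=334, balance_sum=1477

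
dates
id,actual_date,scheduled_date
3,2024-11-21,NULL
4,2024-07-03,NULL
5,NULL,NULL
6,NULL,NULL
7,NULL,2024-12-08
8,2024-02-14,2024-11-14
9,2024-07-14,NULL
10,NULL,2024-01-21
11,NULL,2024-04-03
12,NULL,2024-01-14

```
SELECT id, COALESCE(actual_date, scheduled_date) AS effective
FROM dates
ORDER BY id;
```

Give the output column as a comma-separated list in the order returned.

2024-11-21, 2024-07-03, NULL, NULL, 2024-12-08, 2024-02-14, 2024-07-14, 2024-01-21, 2024-04-03, 2024-01-14

id=3: actual_date=2024-11-21 → 2024-11-21
id=4: actual_date=2024-07-03 → 2024-07-03
id=5: actual_date=NULL, scheduled_date=NULL (all NULL) → NULL
id=6: actual_date=NULL, scheduled_date=NULL (all NULL) → NULL
id=7: actual_date=NULL, scheduled_date=2024-12-08 → 2024-12-08
id=8: actual_date=2024-02-14 → 2024-02-14
id=9: actual_date=2024-07-14 → 2024-07-14
id=10: actual_date=NULL, scheduled_date=2024-01-21 → 2024-01-21
id=11: actual_date=NULL, scheduled_date=2024-04-03 → 2024-04-03
id=12: actual_date=NULL, scheduled_date=2024-01-14 → 2024-01-14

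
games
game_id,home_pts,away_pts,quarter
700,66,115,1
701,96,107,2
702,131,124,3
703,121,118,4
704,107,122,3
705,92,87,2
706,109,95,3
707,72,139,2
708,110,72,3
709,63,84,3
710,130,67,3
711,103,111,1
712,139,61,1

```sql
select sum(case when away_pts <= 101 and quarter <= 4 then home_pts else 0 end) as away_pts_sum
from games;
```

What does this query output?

643

game_id=700: ✗
game_id=701: ✗
game_id=702: ✗
game_id=703: ✗
game_id=704: ✗
game_id=705: ✓ → 92
game_id=706: ✓ → 109
game_id=707: ✗
game_id=708: ✓ → 110
game_id=709: ✓ → 63
game_id=710: ✓ → 130
game_id=711: ✗
game_id=712: ✓ → 139
away_pts_sum = 92 + 109 + 110 + 63 + 130 + 139 = 643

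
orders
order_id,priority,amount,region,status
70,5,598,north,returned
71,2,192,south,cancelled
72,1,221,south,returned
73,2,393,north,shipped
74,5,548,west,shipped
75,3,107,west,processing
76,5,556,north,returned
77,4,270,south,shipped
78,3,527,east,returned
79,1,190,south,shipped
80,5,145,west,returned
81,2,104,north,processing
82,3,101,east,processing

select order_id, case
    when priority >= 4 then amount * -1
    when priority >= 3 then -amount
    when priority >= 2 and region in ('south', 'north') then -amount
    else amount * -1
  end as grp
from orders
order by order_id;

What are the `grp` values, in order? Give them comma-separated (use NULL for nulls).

order_id=70: priority >= 4 → -598
order_id=71: priority >= 2 and region in ('south', 'north') → -192
order_id=72: ELSE → -221
order_id=73: priority >= 2 and region in ('south', 'north') → -393
order_id=74: priority >= 4 → -548
order_id=75: priority >= 3 → -107
order_id=76: priority >= 4 → -556
order_id=77: priority >= 4 → -270
order_id=78: priority >= 3 → -527
order_id=79: ELSE → -190
order_id=80: priority >= 4 → -145
order_id=81: priority >= 2 and region in ('south', 'north') → -104
order_id=82: priority >= 3 → -101

-598, -192, -221, -393, -548, -107, -556, -270, -527, -190, -145, -104, -101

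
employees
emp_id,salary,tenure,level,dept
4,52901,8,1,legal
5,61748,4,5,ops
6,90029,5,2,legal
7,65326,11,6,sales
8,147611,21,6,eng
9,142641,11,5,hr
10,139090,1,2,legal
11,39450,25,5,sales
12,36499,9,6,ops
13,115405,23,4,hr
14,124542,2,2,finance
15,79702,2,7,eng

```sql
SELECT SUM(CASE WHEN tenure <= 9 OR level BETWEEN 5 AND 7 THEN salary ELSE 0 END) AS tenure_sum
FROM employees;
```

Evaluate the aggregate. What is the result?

emp_id=4: ✓ → 52901
emp_id=5: ✓ → 61748
emp_id=6: ✓ → 90029
emp_id=7: ✓ → 65326
emp_id=8: ✓ → 147611
emp_id=9: ✓ → 142641
emp_id=10: ✓ → 139090
emp_id=11: ✓ → 39450
emp_id=12: ✓ → 36499
emp_id=13: ✗
emp_id=14: ✓ → 124542
emp_id=15: ✓ → 79702
tenure_sum = 52901 + 61748 + 90029 + 65326 + 147611 + 142641 + 139090 + 39450 + 36499 + 124542 + 79702 = 979539

979539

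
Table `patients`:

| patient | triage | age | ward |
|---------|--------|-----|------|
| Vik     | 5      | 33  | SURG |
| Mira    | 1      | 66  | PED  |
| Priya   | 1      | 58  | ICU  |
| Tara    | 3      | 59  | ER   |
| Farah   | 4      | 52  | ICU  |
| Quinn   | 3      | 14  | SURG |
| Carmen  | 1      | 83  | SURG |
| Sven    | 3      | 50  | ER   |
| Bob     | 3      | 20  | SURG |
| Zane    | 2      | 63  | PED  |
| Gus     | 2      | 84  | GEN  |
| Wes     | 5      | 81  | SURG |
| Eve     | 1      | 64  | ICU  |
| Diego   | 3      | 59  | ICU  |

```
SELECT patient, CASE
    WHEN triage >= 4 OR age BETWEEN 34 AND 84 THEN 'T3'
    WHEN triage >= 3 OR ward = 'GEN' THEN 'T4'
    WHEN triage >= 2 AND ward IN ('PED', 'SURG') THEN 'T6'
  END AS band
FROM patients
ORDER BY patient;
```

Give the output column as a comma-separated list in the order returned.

T4, T3, T3, T3, T3, T3, T3, T3, T4, T3, T3, T3, T3, T3

patient=Bob: triage >= 3 OR ward = 'GEN' → T4
patient=Carmen: triage >= 4 OR age BETWEEN 34 AND 84 → T3
patient=Diego: triage >= 4 OR age BETWEEN 34 AND 84 → T3
patient=Eve: triage >= 4 OR age BETWEEN 34 AND 84 → T3
patient=Farah: triage >= 4 OR age BETWEEN 34 AND 84 → T3
patient=Gus: triage >= 4 OR age BETWEEN 34 AND 84 → T3
patient=Mira: triage >= 4 OR age BETWEEN 34 AND 84 → T3
patient=Priya: triage >= 4 OR age BETWEEN 34 AND 84 → T3
patient=Quinn: triage >= 3 OR ward = 'GEN' → T4
patient=Sven: triage >= 4 OR age BETWEEN 34 AND 84 → T3
patient=Tara: triage >= 4 OR age BETWEEN 34 AND 84 → T3
patient=Vik: triage >= 4 OR age BETWEEN 34 AND 84 → T3
patient=Wes: triage >= 4 OR age BETWEEN 34 AND 84 → T3
patient=Zane: triage >= 4 OR age BETWEEN 34 AND 84 → T3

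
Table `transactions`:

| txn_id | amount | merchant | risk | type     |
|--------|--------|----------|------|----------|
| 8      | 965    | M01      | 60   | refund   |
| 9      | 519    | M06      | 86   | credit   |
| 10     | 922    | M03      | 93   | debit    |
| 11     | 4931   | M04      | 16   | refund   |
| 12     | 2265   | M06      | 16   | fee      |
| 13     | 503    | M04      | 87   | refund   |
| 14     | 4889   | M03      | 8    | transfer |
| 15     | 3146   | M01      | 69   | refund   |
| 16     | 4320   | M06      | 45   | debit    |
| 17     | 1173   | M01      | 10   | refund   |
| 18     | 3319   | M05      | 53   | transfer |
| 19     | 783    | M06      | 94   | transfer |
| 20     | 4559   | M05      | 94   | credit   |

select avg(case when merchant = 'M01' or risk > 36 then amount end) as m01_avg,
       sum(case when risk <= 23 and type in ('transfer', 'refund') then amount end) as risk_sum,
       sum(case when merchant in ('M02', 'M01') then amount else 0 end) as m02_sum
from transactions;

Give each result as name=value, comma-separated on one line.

m01_avg=2020.9, risk_sum=10993, m02_sum=5284

[m01_avg: merchant = 'M01' or risk > 36]
txn_id=8: ✓ → 965
txn_id=9: ✓ → 519
txn_id=10: ✓ → 922
txn_id=11: ✗
txn_id=12: ✗
txn_id=13: ✓ → 503
txn_id=14: ✗
txn_id=15: ✓ → 3146
txn_id=16: ✓ → 4320
txn_id=17: ✓ → 1173
txn_id=18: ✓ → 3319
txn_id=19: ✓ → 783
txn_id=20: ✓ → 4559
m01_avg = (965 + 519 + 922 + 503 + 3146 + 4320 + 1173 + 3319 + 783 + 4559) / 10 = 2020.9
—
[risk_sum: risk <= 23 and type in ('transfer', 'refund')]
txn_id=8: ✗
txn_id=9: ✗
txn_id=10: ✗
txn_id=11: ✓ → 4931
txn_id=12: ✗
txn_id=13: ✗
txn_id=14: ✓ → 4889
txn_id=15: ✗
txn_id=16: ✗
txn_id=17: ✓ → 1173
txn_id=18: ✗
txn_id=19: ✗
txn_id=20: ✗
risk_sum = 4931 + 4889 + 1173 = 10993
—
[m02_sum: merchant in ('M02', 'M01')]
txn_id=8: ✓ → 965
txn_id=9: ✗
txn_id=10: ✗
txn_id=11: ✗
txn_id=12: ✗
txn_id=13: ✗
txn_id=14: ✗
txn_id=15: ✓ → 3146
txn_id=16: ✗
txn_id=17: ✓ → 1173
txn_id=18: ✗
txn_id=19: ✗
txn_id=20: ✗
m02_sum = 965 + 3146 + 1173 = 5284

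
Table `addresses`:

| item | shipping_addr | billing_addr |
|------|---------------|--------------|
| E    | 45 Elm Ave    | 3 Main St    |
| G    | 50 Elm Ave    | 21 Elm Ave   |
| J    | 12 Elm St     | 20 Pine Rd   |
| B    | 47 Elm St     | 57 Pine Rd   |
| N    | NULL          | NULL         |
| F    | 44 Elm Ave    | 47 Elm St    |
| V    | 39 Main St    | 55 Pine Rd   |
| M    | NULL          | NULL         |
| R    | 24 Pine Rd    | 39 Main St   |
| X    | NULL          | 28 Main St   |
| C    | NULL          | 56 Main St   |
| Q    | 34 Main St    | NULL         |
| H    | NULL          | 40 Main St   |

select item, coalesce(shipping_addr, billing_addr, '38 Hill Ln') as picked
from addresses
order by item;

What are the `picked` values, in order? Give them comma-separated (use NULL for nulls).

47 Elm St, 56 Main St, 45 Elm Ave, 44 Elm Ave, 50 Elm Ave, 40 Main St, 12 Elm St, 38 Hill Ln, 38 Hill Ln, 34 Main St, 24 Pine Rd, 39 Main St, 28 Main St

item=B: shipping_addr=47 Elm St → 47 Elm St
item=C: shipping_addr=NULL, billing_addr=56 Main St → 56 Main St
item=E: shipping_addr=45 Elm Ave → 45 Elm Ave
item=F: shipping_addr=44 Elm Ave → 44 Elm Ave
item=G: shipping_addr=50 Elm Ave → 50 Elm Ave
item=H: shipping_addr=NULL, billing_addr=40 Main St → 40 Main St
item=J: shipping_addr=12 Elm St → 12 Elm St
item=M: shipping_addr=NULL, billing_addr=NULL, → literal 38 Hill Ln → 38 Hill Ln
item=N: shipping_addr=NULL, billing_addr=NULL, → literal 38 Hill Ln → 38 Hill Ln
item=Q: shipping_addr=34 Main St → 34 Main St
item=R: shipping_addr=24 Pine Rd → 24 Pine Rd
item=V: shipping_addr=39 Main St → 39 Main St
item=X: shipping_addr=NULL, billing_addr=28 Main St → 28 Main St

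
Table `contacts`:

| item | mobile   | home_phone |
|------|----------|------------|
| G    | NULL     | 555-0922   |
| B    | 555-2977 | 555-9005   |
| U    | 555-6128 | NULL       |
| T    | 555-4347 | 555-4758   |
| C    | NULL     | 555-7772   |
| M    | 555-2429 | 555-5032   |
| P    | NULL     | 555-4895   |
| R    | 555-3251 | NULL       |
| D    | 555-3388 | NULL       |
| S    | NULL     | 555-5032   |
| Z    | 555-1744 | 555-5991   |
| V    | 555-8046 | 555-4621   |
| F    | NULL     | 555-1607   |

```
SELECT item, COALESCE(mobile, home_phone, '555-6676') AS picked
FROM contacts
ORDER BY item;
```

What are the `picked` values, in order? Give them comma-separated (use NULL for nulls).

item=B: mobile=555-2977 → 555-2977
item=C: mobile=NULL, home_phone=555-7772 → 555-7772
item=D: mobile=555-3388 → 555-3388
item=F: mobile=NULL, home_phone=555-1607 → 555-1607
item=G: mobile=NULL, home_phone=555-0922 → 555-0922
item=M: mobile=555-2429 → 555-2429
item=P: mobile=NULL, home_phone=555-4895 → 555-4895
item=R: mobile=555-3251 → 555-3251
item=S: mobile=NULL, home_phone=555-5032 → 555-5032
item=T: mobile=555-4347 → 555-4347
item=U: mobile=555-6128 → 555-6128
item=V: mobile=555-8046 → 555-8046
item=Z: mobile=555-1744 → 555-1744

555-2977, 555-7772, 555-3388, 555-1607, 555-0922, 555-2429, 555-4895, 555-3251, 555-5032, 555-4347, 555-6128, 555-8046, 555-1744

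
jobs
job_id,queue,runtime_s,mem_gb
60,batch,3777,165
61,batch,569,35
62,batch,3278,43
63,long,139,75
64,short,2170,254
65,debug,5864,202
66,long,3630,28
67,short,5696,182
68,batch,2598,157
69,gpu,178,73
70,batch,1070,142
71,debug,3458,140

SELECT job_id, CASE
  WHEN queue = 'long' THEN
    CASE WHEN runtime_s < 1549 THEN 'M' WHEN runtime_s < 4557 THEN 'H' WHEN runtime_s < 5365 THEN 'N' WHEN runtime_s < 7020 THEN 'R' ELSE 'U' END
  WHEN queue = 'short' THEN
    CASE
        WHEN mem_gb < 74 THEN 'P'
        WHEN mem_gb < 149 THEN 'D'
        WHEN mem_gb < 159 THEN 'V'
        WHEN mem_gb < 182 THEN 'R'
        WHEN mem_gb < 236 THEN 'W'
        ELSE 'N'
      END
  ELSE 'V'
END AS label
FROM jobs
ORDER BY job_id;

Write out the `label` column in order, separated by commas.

V, V, V, M, N, V, H, W, V, V, V, V

job_id=60: queue='batch' → outer ELSE → V
job_id=61: queue='batch' → outer ELSE → V
job_id=62: queue='batch' → outer ELSE → V
job_id=63: queue='long' → inner[runtime_s < 1549] → M
job_id=64: queue='short' → inner[ELSE] → N
job_id=65: queue='debug' → outer ELSE → V
job_id=66: queue='long' → inner[runtime_s < 4557] → H
job_id=67: queue='short' → inner[mem_gb < 236] → W
job_id=68: queue='batch' → outer ELSE → V
job_id=69: queue='gpu' → outer ELSE → V
job_id=70: queue='batch' → outer ELSE → V
job_id=71: queue='debug' → outer ELSE → V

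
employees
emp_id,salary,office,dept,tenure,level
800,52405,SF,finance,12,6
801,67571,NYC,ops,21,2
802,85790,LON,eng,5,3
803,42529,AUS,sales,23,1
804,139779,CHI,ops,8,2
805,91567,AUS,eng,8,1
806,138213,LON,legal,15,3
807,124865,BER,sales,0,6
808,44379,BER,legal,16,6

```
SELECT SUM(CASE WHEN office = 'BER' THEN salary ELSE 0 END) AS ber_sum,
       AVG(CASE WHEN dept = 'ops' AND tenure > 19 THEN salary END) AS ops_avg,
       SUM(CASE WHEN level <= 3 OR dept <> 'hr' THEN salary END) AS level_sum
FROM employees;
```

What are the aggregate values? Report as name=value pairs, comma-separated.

[ber_sum: office = 'BER']
emp_id=800: ✗
emp_id=801: ✗
emp_id=802: ✗
emp_id=803: ✗
emp_id=804: ✗
emp_id=805: ✗
emp_id=806: ✗
emp_id=807: ✓ → 124865
emp_id=808: ✓ → 44379
ber_sum = 124865 + 44379 = 169244
—
[ops_avg: dept = 'ops' AND tenure > 19]
emp_id=800: ✗
emp_id=801: ✓ → 67571
emp_id=802: ✗
emp_id=803: ✗
emp_id=804: ✗
emp_id=805: ✗
emp_id=806: ✗
emp_id=807: ✗
emp_id=808: ✗
ops_avg = 67571
—
[level_sum: level <= 3 OR dept <> 'hr']
emp_id=800: ✓ → 52405
emp_id=801: ✓ → 67571
emp_id=802: ✓ → 85790
emp_id=803: ✓ → 42529
emp_id=804: ✓ → 139779
emp_id=805: ✓ → 91567
emp_id=806: ✓ → 138213
emp_id=807: ✓ → 124865
emp_id=808: ✓ → 44379
level_sum = 52405 + 67571 + 85790 + 42529 + 139779 + 91567 + 138213 + 124865 + 44379 = 787098

ber_sum=169244, ops_avg=67571, level_sum=787098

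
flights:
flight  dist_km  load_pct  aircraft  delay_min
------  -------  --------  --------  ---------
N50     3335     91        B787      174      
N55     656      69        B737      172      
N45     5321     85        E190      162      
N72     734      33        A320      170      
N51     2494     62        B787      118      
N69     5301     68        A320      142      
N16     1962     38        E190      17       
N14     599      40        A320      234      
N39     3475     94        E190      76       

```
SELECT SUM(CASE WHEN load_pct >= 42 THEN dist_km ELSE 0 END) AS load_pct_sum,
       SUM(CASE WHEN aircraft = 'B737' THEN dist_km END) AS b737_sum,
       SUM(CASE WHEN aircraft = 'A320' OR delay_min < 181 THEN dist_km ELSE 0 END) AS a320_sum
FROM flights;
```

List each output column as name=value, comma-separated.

load_pct_sum=20582, b737_sum=656, a320_sum=23877

[load_pct_sum: load_pct >= 42]
flight=N50: ✓ → 3335
flight=N55: ✓ → 656
flight=N45: ✓ → 5321
flight=N72: ✗
flight=N51: ✓ → 2494
flight=N69: ✓ → 5301
flight=N16: ✗
flight=N14: ✗
flight=N39: ✓ → 3475
load_pct_sum = 3335 + 656 + 5321 + 2494 + 5301 + 3475 = 20582
—
[b737_sum: aircraft = 'B737']
flight=N50: ✗
flight=N55: ✓ → 656
flight=N45: ✗
flight=N72: ✗
flight=N51: ✗
flight=N69: ✗
flight=N16: ✗
flight=N14: ✗
flight=N39: ✗
b737_sum = 656
—
[a320_sum: aircraft = 'A320' OR delay_min < 181]
flight=N50: ✓ → 3335
flight=N55: ✓ → 656
flight=N45: ✓ → 5321
flight=N72: ✓ → 734
flight=N51: ✓ → 2494
flight=N69: ✓ → 5301
flight=N16: ✓ → 1962
flight=N14: ✓ → 599
flight=N39: ✓ → 3475
a320_sum = 3335 + 656 + 5321 + 734 + 2494 + 5301 + 1962 + 599 + 3475 = 23877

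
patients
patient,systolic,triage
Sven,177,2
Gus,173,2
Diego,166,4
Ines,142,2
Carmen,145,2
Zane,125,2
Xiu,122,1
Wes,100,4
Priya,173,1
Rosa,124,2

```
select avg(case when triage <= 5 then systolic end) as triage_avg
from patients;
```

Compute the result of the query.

144.7

patient=Sven: ✓ → 177
patient=Gus: ✓ → 173
patient=Diego: ✓ → 166
patient=Ines: ✓ → 142
patient=Carmen: ✓ → 145
patient=Zane: ✓ → 125
patient=Xiu: ✓ → 122
patient=Wes: ✓ → 100
patient=Priya: ✓ → 173
patient=Rosa: ✓ → 124
triage_avg = (177 + 173 + 166 + 142 + 145 + 125 + 122 + 100 + 173 + 124) / 10 = 144.7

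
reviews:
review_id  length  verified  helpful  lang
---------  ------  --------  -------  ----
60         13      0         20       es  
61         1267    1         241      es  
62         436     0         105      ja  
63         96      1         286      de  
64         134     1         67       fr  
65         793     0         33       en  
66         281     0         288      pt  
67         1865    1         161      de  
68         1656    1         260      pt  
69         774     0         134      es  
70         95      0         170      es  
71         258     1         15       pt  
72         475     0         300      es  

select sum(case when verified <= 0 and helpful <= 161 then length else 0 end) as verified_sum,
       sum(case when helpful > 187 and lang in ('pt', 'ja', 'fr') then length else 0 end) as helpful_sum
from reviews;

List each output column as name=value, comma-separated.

[verified_sum: verified <= 0 and helpful <= 161]
review_id=60: ✓ → 13
review_id=61: ✗
review_id=62: ✓ → 436
review_id=63: ✗
review_id=64: ✗
review_id=65: ✓ → 793
review_id=66: ✗
review_id=67: ✗
review_id=68: ✗
review_id=69: ✓ → 774
review_id=70: ✗
review_id=71: ✗
review_id=72: ✗
verified_sum = 13 + 436 + 793 + 774 = 2016
—
[helpful_sum: helpful > 187 and lang in ('pt', 'ja', 'fr')]
review_id=60: ✗
review_id=61: ✗
review_id=62: ✗
review_id=63: ✗
review_id=64: ✗
review_id=65: ✗
review_id=66: ✓ → 281
review_id=67: ✗
review_id=68: ✓ → 1656
review_id=69: ✗
review_id=70: ✗
review_id=71: ✗
review_id=72: ✗
helpful_sum = 281 + 1656 = 1937

verified_sum=2016, helpful_sum=1937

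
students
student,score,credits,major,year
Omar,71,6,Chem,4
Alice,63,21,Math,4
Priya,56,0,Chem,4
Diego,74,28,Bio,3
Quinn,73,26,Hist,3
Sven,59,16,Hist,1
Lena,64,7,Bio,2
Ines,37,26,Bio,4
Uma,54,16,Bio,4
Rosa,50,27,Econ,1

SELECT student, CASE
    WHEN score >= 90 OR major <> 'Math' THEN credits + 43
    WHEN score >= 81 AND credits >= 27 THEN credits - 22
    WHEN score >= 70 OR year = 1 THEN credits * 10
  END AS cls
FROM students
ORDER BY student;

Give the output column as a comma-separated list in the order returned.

NULL, 71, 69, 50, 49, 43, 69, 70, 59, 59

student=Alice: (no match → NULL) → NULL
student=Diego: score >= 90 OR major <> 'Math' → 71
student=Ines: score >= 90 OR major <> 'Math' → 69
student=Lena: score >= 90 OR major <> 'Math' → 50
student=Omar: score >= 90 OR major <> 'Math' → 49
student=Priya: score >= 90 OR major <> 'Math' → 43
student=Quinn: score >= 90 OR major <> 'Math' → 69
student=Rosa: score >= 90 OR major <> 'Math' → 70
student=Sven: score >= 90 OR major <> 'Math' → 59
student=Uma: score >= 90 OR major <> 'Math' → 59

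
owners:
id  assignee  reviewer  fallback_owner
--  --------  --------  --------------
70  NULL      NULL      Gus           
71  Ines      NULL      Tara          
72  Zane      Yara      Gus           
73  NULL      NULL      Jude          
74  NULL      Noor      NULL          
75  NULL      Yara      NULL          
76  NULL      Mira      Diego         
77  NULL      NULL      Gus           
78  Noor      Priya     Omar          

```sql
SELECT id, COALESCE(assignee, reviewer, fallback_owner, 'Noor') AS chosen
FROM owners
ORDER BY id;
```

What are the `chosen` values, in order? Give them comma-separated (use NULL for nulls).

Gus, Ines, Zane, Jude, Noor, Yara, Mira, Gus, Noor

id=70: assignee=NULL, reviewer=NULL, fallback_owner=Gus → Gus
id=71: assignee=Ines → Ines
id=72: assignee=Zane → Zane
id=73: assignee=NULL, reviewer=NULL, fallback_owner=Jude → Jude
id=74: assignee=NULL, reviewer=Noor → Noor
id=75: assignee=NULL, reviewer=Yara → Yara
id=76: assignee=NULL, reviewer=Mira → Mira
id=77: assignee=NULL, reviewer=NULL, fallback_owner=Gus → Gus
id=78: assignee=Noor → Noor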